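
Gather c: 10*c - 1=10*c - 1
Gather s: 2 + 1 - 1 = 2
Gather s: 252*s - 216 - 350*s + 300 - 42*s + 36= 120 - 140*s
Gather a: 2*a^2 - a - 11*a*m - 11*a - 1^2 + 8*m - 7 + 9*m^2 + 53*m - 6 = 2*a^2 + a*(-11*m - 12) + 9*m^2 + 61*m - 14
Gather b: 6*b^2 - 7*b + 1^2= 6*b^2 - 7*b + 1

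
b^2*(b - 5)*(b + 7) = b^4 + 2*b^3 - 35*b^2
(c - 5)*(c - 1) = c^2 - 6*c + 5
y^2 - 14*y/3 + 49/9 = (y - 7/3)^2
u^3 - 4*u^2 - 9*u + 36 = (u - 4)*(u - 3)*(u + 3)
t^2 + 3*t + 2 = (t + 1)*(t + 2)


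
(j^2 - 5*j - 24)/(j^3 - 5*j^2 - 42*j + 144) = (j + 3)/(j^2 + 3*j - 18)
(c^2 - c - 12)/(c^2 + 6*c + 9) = (c - 4)/(c + 3)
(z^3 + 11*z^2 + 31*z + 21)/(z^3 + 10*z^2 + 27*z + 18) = (z + 7)/(z + 6)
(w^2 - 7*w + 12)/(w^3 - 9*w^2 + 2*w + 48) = (w - 4)/(w^2 - 6*w - 16)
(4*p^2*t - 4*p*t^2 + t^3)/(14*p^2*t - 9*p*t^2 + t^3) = (2*p - t)/(7*p - t)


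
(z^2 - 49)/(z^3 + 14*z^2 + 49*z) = (z - 7)/(z*(z + 7))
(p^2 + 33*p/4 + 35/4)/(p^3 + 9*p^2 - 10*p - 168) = (p + 5/4)/(p^2 + 2*p - 24)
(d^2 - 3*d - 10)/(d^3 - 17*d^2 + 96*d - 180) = (d + 2)/(d^2 - 12*d + 36)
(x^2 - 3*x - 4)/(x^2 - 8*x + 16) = (x + 1)/(x - 4)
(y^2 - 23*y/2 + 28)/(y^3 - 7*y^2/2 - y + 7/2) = (y - 8)/(y^2 - 1)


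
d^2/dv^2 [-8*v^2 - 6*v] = -16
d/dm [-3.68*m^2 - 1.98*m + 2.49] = -7.36*m - 1.98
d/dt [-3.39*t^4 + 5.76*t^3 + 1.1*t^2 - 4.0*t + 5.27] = -13.56*t^3 + 17.28*t^2 + 2.2*t - 4.0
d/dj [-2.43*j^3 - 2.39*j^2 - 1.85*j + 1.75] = -7.29*j^2 - 4.78*j - 1.85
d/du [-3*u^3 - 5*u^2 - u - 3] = -9*u^2 - 10*u - 1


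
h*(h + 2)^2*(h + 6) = h^4 + 10*h^3 + 28*h^2 + 24*h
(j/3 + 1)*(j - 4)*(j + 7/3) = j^3/3 + 4*j^2/9 - 43*j/9 - 28/3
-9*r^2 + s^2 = (-3*r + s)*(3*r + s)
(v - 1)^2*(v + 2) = v^3 - 3*v + 2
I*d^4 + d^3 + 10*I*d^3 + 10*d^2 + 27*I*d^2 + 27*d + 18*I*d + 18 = (d + 3)*(d + 6)*(d - I)*(I*d + I)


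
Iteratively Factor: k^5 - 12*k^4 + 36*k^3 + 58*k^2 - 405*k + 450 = (k - 2)*(k^4 - 10*k^3 + 16*k^2 + 90*k - 225) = (k - 5)*(k - 2)*(k^3 - 5*k^2 - 9*k + 45) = (k - 5)*(k - 3)*(k - 2)*(k^2 - 2*k - 15) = (k - 5)^2*(k - 3)*(k - 2)*(k + 3)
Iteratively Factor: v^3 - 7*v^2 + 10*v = (v - 2)*(v^2 - 5*v) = (v - 5)*(v - 2)*(v)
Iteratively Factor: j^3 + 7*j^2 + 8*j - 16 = (j + 4)*(j^2 + 3*j - 4) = (j + 4)^2*(j - 1)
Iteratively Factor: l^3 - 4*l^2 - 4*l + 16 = (l + 2)*(l^2 - 6*l + 8) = (l - 4)*(l + 2)*(l - 2)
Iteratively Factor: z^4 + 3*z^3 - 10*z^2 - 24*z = (z + 2)*(z^3 + z^2 - 12*z) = z*(z + 2)*(z^2 + z - 12) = z*(z + 2)*(z + 4)*(z - 3)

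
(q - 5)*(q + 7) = q^2 + 2*q - 35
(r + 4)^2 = r^2 + 8*r + 16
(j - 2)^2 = j^2 - 4*j + 4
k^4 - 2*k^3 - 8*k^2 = k^2*(k - 4)*(k + 2)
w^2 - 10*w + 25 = (w - 5)^2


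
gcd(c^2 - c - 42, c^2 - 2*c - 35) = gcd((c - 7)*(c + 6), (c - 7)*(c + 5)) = c - 7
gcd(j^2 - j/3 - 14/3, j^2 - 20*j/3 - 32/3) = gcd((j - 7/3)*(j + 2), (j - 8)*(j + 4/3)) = 1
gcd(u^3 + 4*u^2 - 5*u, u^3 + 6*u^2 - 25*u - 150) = u + 5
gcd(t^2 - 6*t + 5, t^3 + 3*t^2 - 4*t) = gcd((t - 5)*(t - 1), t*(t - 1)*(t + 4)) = t - 1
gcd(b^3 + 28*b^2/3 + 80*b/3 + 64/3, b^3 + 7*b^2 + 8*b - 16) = b^2 + 8*b + 16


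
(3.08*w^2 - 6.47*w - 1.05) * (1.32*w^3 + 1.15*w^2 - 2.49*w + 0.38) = 4.0656*w^5 - 4.9984*w^4 - 16.4957*w^3 + 16.0732*w^2 + 0.1559*w - 0.399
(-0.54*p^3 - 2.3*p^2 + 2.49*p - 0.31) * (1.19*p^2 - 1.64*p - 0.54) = -0.6426*p^5 - 1.8514*p^4 + 7.0267*p^3 - 3.2105*p^2 - 0.8362*p + 0.1674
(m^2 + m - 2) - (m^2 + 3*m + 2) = -2*m - 4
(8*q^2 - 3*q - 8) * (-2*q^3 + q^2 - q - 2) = -16*q^5 + 14*q^4 + 5*q^3 - 21*q^2 + 14*q + 16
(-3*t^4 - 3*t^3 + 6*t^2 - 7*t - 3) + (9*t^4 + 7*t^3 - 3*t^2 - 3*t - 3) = 6*t^4 + 4*t^3 + 3*t^2 - 10*t - 6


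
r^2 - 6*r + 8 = (r - 4)*(r - 2)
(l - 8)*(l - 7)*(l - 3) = l^3 - 18*l^2 + 101*l - 168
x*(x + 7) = x^2 + 7*x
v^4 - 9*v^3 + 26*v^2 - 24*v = v*(v - 4)*(v - 3)*(v - 2)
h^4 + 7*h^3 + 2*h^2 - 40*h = h*(h - 2)*(h + 4)*(h + 5)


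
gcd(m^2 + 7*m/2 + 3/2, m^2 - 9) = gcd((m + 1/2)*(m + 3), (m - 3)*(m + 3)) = m + 3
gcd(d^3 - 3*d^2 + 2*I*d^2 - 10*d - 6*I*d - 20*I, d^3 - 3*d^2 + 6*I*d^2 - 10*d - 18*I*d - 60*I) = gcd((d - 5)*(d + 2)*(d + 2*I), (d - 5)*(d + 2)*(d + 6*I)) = d^2 - 3*d - 10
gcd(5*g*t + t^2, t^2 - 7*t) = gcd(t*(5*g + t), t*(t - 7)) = t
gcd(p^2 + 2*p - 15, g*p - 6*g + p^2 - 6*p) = 1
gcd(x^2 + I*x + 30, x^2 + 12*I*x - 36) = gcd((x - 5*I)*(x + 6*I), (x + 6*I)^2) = x + 6*I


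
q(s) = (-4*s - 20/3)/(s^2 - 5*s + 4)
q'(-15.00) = 0.01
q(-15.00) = 0.18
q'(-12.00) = 0.01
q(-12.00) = 0.20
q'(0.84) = -138.13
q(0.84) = -19.83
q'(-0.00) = -3.08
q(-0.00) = -1.67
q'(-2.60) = -0.10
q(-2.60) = 0.16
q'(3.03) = 7.17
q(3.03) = 9.54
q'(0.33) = -7.36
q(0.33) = -3.25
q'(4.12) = 524.33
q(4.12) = -61.82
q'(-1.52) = -0.31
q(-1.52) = -0.04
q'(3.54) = 35.16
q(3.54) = 17.82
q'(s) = (5 - 2*s)*(-4*s - 20/3)/(s^2 - 5*s + 4)^2 - 4/(s^2 - 5*s + 4)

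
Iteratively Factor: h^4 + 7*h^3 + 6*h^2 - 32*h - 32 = (h - 2)*(h^3 + 9*h^2 + 24*h + 16) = (h - 2)*(h + 1)*(h^2 + 8*h + 16) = (h - 2)*(h + 1)*(h + 4)*(h + 4)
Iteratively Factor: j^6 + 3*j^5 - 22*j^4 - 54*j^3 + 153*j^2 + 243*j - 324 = (j + 3)*(j^5 - 22*j^3 + 12*j^2 + 117*j - 108) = (j + 3)^2*(j^4 - 3*j^3 - 13*j^2 + 51*j - 36) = (j - 3)*(j + 3)^2*(j^3 - 13*j + 12) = (j - 3)*(j - 1)*(j + 3)^2*(j^2 + j - 12) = (j - 3)*(j - 1)*(j + 3)^2*(j + 4)*(j - 3)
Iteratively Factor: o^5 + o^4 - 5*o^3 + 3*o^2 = (o - 1)*(o^4 + 2*o^3 - 3*o^2) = o*(o - 1)*(o^3 + 2*o^2 - 3*o) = o*(o - 1)^2*(o^2 + 3*o) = o*(o - 1)^2*(o + 3)*(o)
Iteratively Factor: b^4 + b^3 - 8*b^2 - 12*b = (b + 2)*(b^3 - b^2 - 6*b) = (b + 2)^2*(b^2 - 3*b) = b*(b + 2)^2*(b - 3)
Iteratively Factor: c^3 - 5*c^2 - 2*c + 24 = (c - 3)*(c^2 - 2*c - 8) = (c - 3)*(c + 2)*(c - 4)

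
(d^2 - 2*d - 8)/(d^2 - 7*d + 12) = (d + 2)/(d - 3)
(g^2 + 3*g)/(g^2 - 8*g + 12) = g*(g + 3)/(g^2 - 8*g + 12)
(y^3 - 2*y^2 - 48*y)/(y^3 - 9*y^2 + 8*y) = (y + 6)/(y - 1)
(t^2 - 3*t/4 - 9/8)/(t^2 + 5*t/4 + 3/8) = (2*t - 3)/(2*t + 1)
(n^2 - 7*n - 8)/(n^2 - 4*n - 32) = (n + 1)/(n + 4)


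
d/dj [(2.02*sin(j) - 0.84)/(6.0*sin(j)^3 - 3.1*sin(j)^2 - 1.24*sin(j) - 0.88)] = (-24.24*sin(j)^3 + 21.382*sin(j)^2 - 5.208*sin(j) - 2.8192)*cos(j)/(36.0*sin(j)^6 - 37.2*sin(j)^5 - 5.27*sin(j)^4 - 2.872*sin(j)^3 + 6.9936*sin(j)^2 + 2.1824*sin(j) + 0.7744)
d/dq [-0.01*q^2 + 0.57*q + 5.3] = 0.57 - 0.02*q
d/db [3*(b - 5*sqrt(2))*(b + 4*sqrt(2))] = 6*b - 3*sqrt(2)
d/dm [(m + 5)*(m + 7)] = 2*m + 12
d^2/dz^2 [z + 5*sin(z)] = -5*sin(z)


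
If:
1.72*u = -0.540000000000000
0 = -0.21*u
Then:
No Solution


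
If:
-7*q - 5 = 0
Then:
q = -5/7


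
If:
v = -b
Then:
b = -v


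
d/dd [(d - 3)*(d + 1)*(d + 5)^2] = 4*d^3 + 24*d^2 + 4*d - 80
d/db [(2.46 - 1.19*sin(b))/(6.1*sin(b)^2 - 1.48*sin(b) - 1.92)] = (7.259*sin(b)^2 - 30.012*sin(b) + 5.9256)*cos(b)/(37.21*sin(b)^4 - 18.056*sin(b)^3 - 21.2336*sin(b)^2 + 5.6832*sin(b) + 3.6864)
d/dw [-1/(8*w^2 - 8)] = w/(4*(w^2 - 1)^2)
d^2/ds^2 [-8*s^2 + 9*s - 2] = -16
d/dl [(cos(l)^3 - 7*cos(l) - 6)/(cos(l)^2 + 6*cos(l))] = (-cos(l)^4 - 12*cos(l)^3 - 7*cos(l)^2 - 12*cos(l) - 36)*sin(l)/((cos(l) + 6)^2*cos(l)^2)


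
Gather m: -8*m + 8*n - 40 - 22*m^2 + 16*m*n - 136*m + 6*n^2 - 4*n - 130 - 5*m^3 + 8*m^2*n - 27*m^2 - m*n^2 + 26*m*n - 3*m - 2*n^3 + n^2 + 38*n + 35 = -5*m^3 + m^2*(8*n - 49) + m*(-n^2 + 42*n - 147) - 2*n^3 + 7*n^2 + 42*n - 135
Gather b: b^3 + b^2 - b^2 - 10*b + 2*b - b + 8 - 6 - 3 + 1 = b^3 - 9*b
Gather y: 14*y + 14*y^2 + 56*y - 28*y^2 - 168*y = -14*y^2 - 98*y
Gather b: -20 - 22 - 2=-44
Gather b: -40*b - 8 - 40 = -40*b - 48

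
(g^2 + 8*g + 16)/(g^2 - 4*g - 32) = (g + 4)/(g - 8)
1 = 1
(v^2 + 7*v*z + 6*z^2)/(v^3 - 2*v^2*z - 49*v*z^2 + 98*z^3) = (v^2 + 7*v*z + 6*z^2)/(v^3 - 2*v^2*z - 49*v*z^2 + 98*z^3)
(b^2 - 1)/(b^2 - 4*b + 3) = (b + 1)/(b - 3)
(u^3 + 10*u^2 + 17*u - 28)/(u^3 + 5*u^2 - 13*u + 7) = (u + 4)/(u - 1)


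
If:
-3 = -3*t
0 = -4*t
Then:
No Solution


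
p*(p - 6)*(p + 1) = p^3 - 5*p^2 - 6*p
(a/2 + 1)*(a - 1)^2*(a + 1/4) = a^4/2 + a^3/8 - 3*a^2/2 + 5*a/8 + 1/4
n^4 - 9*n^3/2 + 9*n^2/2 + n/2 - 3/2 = (n - 3)*(n - 1)^2*(n + 1/2)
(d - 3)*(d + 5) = d^2 + 2*d - 15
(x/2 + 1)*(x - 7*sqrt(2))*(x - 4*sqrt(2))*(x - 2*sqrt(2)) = x^4/2 - 13*sqrt(2)*x^3/2 + x^3 - 13*sqrt(2)*x^2 + 50*x^2 - 56*sqrt(2)*x + 100*x - 112*sqrt(2)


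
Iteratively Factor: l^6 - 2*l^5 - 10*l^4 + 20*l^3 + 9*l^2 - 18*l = (l - 2)*(l^5 - 10*l^3 + 9*l) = (l - 3)*(l - 2)*(l^4 + 3*l^3 - l^2 - 3*l) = (l - 3)*(l - 2)*(l - 1)*(l^3 + 4*l^2 + 3*l) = (l - 3)*(l - 2)*(l - 1)*(l + 1)*(l^2 + 3*l) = l*(l - 3)*(l - 2)*(l - 1)*(l + 1)*(l + 3)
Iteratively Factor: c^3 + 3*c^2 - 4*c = (c + 4)*(c^2 - c) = c*(c + 4)*(c - 1)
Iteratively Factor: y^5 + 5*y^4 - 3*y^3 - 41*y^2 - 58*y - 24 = (y + 2)*(y^4 + 3*y^3 - 9*y^2 - 23*y - 12) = (y + 2)*(y + 4)*(y^3 - y^2 - 5*y - 3) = (y + 1)*(y + 2)*(y + 4)*(y^2 - 2*y - 3) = (y + 1)^2*(y + 2)*(y + 4)*(y - 3)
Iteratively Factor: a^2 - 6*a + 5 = (a - 5)*(a - 1)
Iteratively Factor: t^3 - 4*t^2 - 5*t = (t + 1)*(t^2 - 5*t) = (t - 5)*(t + 1)*(t)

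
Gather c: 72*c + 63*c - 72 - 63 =135*c - 135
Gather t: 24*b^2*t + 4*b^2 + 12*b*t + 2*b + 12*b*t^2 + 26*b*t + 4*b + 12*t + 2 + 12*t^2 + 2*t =4*b^2 + 6*b + t^2*(12*b + 12) + t*(24*b^2 + 38*b + 14) + 2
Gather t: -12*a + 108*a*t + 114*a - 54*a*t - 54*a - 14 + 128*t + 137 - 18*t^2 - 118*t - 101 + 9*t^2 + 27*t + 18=48*a - 9*t^2 + t*(54*a + 37) + 40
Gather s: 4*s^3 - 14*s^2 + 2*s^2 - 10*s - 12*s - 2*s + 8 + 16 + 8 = 4*s^3 - 12*s^2 - 24*s + 32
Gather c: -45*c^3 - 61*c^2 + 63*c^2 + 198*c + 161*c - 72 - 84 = -45*c^3 + 2*c^2 + 359*c - 156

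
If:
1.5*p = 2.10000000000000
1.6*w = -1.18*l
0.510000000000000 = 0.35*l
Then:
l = 1.46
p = 1.40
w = -1.07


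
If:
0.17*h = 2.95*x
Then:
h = 17.3529411764706*x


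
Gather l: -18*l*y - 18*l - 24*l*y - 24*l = l*(-42*y - 42)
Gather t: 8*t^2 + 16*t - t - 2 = 8*t^2 + 15*t - 2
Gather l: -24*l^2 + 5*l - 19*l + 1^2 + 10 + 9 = -24*l^2 - 14*l + 20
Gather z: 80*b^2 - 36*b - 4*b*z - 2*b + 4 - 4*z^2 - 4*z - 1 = 80*b^2 - 38*b - 4*z^2 + z*(-4*b - 4) + 3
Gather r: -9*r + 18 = 18 - 9*r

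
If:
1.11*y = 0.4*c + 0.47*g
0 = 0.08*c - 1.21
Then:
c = 15.12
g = 2.36170212765957*y - 12.8723404255319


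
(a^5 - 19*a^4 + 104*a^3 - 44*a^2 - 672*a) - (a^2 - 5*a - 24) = a^5 - 19*a^4 + 104*a^3 - 45*a^2 - 667*a + 24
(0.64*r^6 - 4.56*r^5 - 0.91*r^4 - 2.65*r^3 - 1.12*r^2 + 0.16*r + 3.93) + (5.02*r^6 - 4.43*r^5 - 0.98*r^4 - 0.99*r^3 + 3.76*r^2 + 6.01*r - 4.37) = 5.66*r^6 - 8.99*r^5 - 1.89*r^4 - 3.64*r^3 + 2.64*r^2 + 6.17*r - 0.44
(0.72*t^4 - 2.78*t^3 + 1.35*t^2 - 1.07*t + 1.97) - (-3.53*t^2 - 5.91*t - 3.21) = 0.72*t^4 - 2.78*t^3 + 4.88*t^2 + 4.84*t + 5.18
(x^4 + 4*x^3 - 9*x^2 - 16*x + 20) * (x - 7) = x^5 - 3*x^4 - 37*x^3 + 47*x^2 + 132*x - 140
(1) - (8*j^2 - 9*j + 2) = -8*j^2 + 9*j - 1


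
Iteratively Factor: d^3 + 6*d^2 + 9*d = (d + 3)*(d^2 + 3*d) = d*(d + 3)*(d + 3)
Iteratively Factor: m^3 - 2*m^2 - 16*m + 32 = (m - 4)*(m^2 + 2*m - 8) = (m - 4)*(m - 2)*(m + 4)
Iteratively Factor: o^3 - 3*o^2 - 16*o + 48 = (o - 3)*(o^2 - 16) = (o - 3)*(o + 4)*(o - 4)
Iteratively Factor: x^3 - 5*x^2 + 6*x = (x - 3)*(x^2 - 2*x) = x*(x - 3)*(x - 2)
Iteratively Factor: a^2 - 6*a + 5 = (a - 5)*(a - 1)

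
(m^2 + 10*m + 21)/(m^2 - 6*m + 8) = (m^2 + 10*m + 21)/(m^2 - 6*m + 8)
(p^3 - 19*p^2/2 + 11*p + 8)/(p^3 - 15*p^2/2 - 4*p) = (p - 2)/p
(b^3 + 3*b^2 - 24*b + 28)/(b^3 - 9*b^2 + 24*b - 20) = (b + 7)/(b - 5)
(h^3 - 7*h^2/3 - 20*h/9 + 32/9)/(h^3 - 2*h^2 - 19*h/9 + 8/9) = (3*h^2 + h - 4)/(3*h^2 + 2*h - 1)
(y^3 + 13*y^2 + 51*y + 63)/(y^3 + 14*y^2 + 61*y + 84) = (y + 3)/(y + 4)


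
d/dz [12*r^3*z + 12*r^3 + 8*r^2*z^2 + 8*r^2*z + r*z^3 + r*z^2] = r*(12*r^2 + 16*r*z + 8*r + 3*z^2 + 2*z)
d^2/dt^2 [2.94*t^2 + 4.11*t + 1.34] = 5.88000000000000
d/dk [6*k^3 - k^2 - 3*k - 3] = 18*k^2 - 2*k - 3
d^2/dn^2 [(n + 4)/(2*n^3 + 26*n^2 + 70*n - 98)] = (3*n^3 + 21*n^2 + 109*n + 187)/(n^7 + 25*n^6 + 213*n^5 + 573*n^4 - 861*n^3 - 3381*n^2 + 5831*n - 2401)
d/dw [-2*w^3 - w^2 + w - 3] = -6*w^2 - 2*w + 1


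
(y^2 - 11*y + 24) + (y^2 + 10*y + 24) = 2*y^2 - y + 48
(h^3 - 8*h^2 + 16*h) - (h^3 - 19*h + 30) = -8*h^2 + 35*h - 30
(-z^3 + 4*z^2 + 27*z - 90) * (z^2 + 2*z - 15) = -z^5 + 2*z^4 + 50*z^3 - 96*z^2 - 585*z + 1350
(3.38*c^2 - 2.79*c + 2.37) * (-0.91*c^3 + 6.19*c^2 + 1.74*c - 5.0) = -3.0758*c^5 + 23.4611*c^4 - 13.5456*c^3 - 7.0843*c^2 + 18.0738*c - 11.85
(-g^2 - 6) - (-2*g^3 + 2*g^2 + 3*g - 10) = 2*g^3 - 3*g^2 - 3*g + 4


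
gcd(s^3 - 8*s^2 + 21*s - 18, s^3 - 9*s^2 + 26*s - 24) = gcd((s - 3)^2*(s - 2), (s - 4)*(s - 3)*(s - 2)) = s^2 - 5*s + 6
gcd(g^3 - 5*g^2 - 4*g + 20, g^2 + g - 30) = g - 5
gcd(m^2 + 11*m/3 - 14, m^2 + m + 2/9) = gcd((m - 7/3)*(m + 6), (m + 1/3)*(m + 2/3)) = 1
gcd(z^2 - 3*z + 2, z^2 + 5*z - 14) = z - 2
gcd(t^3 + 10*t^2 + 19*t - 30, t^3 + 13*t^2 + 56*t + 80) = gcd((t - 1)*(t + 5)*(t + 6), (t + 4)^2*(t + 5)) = t + 5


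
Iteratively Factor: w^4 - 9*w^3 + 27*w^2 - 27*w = (w - 3)*(w^3 - 6*w^2 + 9*w) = (w - 3)^2*(w^2 - 3*w) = (w - 3)^3*(w)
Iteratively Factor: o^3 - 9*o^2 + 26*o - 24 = (o - 2)*(o^2 - 7*o + 12) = (o - 3)*(o - 2)*(o - 4)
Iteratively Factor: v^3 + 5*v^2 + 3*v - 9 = (v - 1)*(v^2 + 6*v + 9) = (v - 1)*(v + 3)*(v + 3)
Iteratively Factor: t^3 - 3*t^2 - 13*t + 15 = (t - 5)*(t^2 + 2*t - 3) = (t - 5)*(t - 1)*(t + 3)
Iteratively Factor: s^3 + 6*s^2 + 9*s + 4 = (s + 4)*(s^2 + 2*s + 1) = (s + 1)*(s + 4)*(s + 1)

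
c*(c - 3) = c^2 - 3*c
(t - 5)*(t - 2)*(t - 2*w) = t^3 - 2*t^2*w - 7*t^2 + 14*t*w + 10*t - 20*w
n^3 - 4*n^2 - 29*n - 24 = (n - 8)*(n + 1)*(n + 3)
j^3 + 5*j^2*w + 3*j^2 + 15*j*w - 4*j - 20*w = (j - 1)*(j + 4)*(j + 5*w)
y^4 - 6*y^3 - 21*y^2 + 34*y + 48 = (y - 8)*(y - 2)*(y + 1)*(y + 3)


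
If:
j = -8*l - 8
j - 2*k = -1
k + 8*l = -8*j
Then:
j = 1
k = 1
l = -9/8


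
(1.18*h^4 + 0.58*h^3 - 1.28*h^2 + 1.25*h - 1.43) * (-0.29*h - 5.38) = -0.3422*h^5 - 6.5166*h^4 - 2.7492*h^3 + 6.5239*h^2 - 6.3103*h + 7.6934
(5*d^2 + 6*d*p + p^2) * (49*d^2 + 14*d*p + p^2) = 245*d^4 + 364*d^3*p + 138*d^2*p^2 + 20*d*p^3 + p^4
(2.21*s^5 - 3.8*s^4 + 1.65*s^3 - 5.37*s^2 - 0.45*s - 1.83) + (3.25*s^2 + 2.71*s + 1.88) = 2.21*s^5 - 3.8*s^4 + 1.65*s^3 - 2.12*s^2 + 2.26*s + 0.0499999999999998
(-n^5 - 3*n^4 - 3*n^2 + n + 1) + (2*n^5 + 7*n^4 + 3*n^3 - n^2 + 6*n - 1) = n^5 + 4*n^4 + 3*n^3 - 4*n^2 + 7*n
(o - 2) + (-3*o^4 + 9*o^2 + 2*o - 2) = -3*o^4 + 9*o^2 + 3*o - 4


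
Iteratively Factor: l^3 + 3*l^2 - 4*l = (l + 4)*(l^2 - l) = (l - 1)*(l + 4)*(l)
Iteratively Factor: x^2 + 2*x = (x + 2)*(x)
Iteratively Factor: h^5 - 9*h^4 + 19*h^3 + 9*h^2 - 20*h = (h - 1)*(h^4 - 8*h^3 + 11*h^2 + 20*h) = h*(h - 1)*(h^3 - 8*h^2 + 11*h + 20) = h*(h - 1)*(h + 1)*(h^2 - 9*h + 20) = h*(h - 5)*(h - 1)*(h + 1)*(h - 4)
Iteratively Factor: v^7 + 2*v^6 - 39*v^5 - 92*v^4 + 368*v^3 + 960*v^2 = (v)*(v^6 + 2*v^5 - 39*v^4 - 92*v^3 + 368*v^2 + 960*v) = v*(v + 4)*(v^5 - 2*v^4 - 31*v^3 + 32*v^2 + 240*v) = v*(v + 3)*(v + 4)*(v^4 - 5*v^3 - 16*v^2 + 80*v) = v^2*(v + 3)*(v + 4)*(v^3 - 5*v^2 - 16*v + 80) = v^2*(v + 3)*(v + 4)^2*(v^2 - 9*v + 20) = v^2*(v - 4)*(v + 3)*(v + 4)^2*(v - 5)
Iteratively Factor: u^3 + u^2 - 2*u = (u + 2)*(u^2 - u) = (u - 1)*(u + 2)*(u)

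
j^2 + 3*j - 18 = (j - 3)*(j + 6)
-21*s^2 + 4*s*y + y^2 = (-3*s + y)*(7*s + y)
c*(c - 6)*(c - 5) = c^3 - 11*c^2 + 30*c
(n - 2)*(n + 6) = n^2 + 4*n - 12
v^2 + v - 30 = (v - 5)*(v + 6)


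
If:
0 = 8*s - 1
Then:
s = 1/8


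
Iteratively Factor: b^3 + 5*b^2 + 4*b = (b + 1)*(b^2 + 4*b) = b*(b + 1)*(b + 4)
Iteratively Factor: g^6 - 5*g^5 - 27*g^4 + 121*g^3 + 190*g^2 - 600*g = (g - 5)*(g^5 - 27*g^3 - 14*g^2 + 120*g) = (g - 5)*(g + 4)*(g^4 - 4*g^3 - 11*g^2 + 30*g) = (g - 5)*(g + 3)*(g + 4)*(g^3 - 7*g^2 + 10*g) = (g - 5)^2*(g + 3)*(g + 4)*(g^2 - 2*g) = (g - 5)^2*(g - 2)*(g + 3)*(g + 4)*(g)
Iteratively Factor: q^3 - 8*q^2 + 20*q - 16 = (q - 4)*(q^2 - 4*q + 4) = (q - 4)*(q - 2)*(q - 2)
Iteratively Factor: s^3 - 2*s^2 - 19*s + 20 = (s - 5)*(s^2 + 3*s - 4) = (s - 5)*(s - 1)*(s + 4)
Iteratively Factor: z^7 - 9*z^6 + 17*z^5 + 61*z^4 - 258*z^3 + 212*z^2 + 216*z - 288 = (z - 2)*(z^6 - 7*z^5 + 3*z^4 + 67*z^3 - 124*z^2 - 36*z + 144) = (z - 2)*(z + 1)*(z^5 - 8*z^4 + 11*z^3 + 56*z^2 - 180*z + 144) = (z - 2)^2*(z + 1)*(z^4 - 6*z^3 - z^2 + 54*z - 72) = (z - 3)*(z - 2)^2*(z + 1)*(z^3 - 3*z^2 - 10*z + 24) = (z - 3)*(z - 2)^2*(z + 1)*(z + 3)*(z^2 - 6*z + 8) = (z - 4)*(z - 3)*(z - 2)^2*(z + 1)*(z + 3)*(z - 2)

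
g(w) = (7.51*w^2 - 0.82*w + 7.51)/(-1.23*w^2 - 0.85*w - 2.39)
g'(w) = (2.46*w + 0.85)*(7.51*w^2 - 0.82*w + 7.51)/(-1.23*w^2 - 0.85*w - 2.39)^2 + (15.02*w - 0.82)/(-1.23*w^2 - 0.85*w - 2.39)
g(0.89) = -3.09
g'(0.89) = -0.77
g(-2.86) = -7.11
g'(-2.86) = -0.02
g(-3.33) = -7.09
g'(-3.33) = -0.09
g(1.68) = -3.75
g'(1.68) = -0.79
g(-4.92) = -6.91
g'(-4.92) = -0.11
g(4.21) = -4.94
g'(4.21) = -0.25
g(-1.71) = -6.81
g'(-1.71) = 0.80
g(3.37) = -4.68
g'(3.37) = -0.36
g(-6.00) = -6.80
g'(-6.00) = -0.09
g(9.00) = -5.55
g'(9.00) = -0.06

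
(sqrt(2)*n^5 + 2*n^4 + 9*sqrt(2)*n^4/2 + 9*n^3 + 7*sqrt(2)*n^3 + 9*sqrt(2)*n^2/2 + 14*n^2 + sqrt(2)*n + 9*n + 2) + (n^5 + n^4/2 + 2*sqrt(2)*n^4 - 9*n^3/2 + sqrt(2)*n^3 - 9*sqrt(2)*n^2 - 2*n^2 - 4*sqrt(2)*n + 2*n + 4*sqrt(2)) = n^5 + sqrt(2)*n^5 + 5*n^4/2 + 13*sqrt(2)*n^4/2 + 9*n^3/2 + 8*sqrt(2)*n^3 - 9*sqrt(2)*n^2/2 + 12*n^2 - 3*sqrt(2)*n + 11*n + 2 + 4*sqrt(2)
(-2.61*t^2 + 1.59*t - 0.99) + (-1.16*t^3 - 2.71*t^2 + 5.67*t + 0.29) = -1.16*t^3 - 5.32*t^2 + 7.26*t - 0.7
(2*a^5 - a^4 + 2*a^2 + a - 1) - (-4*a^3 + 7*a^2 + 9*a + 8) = 2*a^5 - a^4 + 4*a^3 - 5*a^2 - 8*a - 9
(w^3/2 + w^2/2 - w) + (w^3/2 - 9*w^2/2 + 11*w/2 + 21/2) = w^3 - 4*w^2 + 9*w/2 + 21/2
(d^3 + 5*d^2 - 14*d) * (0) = 0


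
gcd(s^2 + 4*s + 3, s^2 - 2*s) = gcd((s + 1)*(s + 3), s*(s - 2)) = 1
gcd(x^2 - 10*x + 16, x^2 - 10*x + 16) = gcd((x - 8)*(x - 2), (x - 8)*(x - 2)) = x^2 - 10*x + 16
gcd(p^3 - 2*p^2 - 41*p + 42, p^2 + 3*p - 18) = p + 6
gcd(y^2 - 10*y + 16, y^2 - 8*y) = y - 8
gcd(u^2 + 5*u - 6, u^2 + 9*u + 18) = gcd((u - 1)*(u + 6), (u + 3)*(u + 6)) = u + 6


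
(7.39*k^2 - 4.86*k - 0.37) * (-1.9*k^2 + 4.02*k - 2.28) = -14.041*k^4 + 38.9418*k^3 - 35.6834*k^2 + 9.5934*k + 0.8436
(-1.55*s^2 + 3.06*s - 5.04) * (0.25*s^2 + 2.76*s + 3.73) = -0.3875*s^4 - 3.513*s^3 + 1.4041*s^2 - 2.4966*s - 18.7992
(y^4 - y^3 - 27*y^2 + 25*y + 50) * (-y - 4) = -y^5 - 3*y^4 + 31*y^3 + 83*y^2 - 150*y - 200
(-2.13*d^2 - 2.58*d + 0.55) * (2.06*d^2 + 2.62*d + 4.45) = -4.3878*d^4 - 10.8954*d^3 - 15.1051*d^2 - 10.04*d + 2.4475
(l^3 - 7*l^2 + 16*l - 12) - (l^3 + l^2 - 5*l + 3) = -8*l^2 + 21*l - 15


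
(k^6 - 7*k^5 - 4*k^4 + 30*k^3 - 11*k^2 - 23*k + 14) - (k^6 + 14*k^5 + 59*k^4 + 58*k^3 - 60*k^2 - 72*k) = -21*k^5 - 63*k^4 - 28*k^3 + 49*k^2 + 49*k + 14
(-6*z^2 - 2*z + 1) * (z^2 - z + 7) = -6*z^4 + 4*z^3 - 39*z^2 - 15*z + 7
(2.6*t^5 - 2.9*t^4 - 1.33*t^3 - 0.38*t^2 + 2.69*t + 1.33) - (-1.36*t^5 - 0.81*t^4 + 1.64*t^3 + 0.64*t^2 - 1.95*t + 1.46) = 3.96*t^5 - 2.09*t^4 - 2.97*t^3 - 1.02*t^2 + 4.64*t - 0.13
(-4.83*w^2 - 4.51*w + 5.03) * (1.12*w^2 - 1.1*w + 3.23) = -5.4096*w^4 + 0.2618*w^3 - 5.0063*w^2 - 20.1003*w + 16.2469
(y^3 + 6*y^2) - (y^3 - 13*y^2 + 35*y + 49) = 19*y^2 - 35*y - 49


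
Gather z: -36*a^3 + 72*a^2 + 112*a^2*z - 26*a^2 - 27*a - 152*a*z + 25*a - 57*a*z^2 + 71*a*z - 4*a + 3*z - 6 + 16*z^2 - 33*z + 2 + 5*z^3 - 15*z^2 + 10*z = -36*a^3 + 46*a^2 - 6*a + 5*z^3 + z^2*(1 - 57*a) + z*(112*a^2 - 81*a - 20) - 4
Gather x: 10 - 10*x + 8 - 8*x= 18 - 18*x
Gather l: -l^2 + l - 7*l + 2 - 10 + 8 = -l^2 - 6*l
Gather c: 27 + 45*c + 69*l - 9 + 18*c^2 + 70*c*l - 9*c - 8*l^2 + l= 18*c^2 + c*(70*l + 36) - 8*l^2 + 70*l + 18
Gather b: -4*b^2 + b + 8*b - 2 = -4*b^2 + 9*b - 2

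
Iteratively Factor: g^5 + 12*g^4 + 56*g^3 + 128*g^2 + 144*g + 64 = (g + 2)*(g^4 + 10*g^3 + 36*g^2 + 56*g + 32) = (g + 2)^2*(g^3 + 8*g^2 + 20*g + 16) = (g + 2)^3*(g^2 + 6*g + 8) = (g + 2)^3*(g + 4)*(g + 2)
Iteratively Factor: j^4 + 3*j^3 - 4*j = (j)*(j^3 + 3*j^2 - 4) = j*(j - 1)*(j^2 + 4*j + 4) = j*(j - 1)*(j + 2)*(j + 2)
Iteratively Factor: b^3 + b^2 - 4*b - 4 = (b + 2)*(b^2 - b - 2) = (b - 2)*(b + 2)*(b + 1)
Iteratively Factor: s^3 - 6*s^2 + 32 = (s - 4)*(s^2 - 2*s - 8) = (s - 4)*(s + 2)*(s - 4)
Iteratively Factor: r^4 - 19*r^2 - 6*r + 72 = (r + 3)*(r^3 - 3*r^2 - 10*r + 24) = (r - 4)*(r + 3)*(r^2 + r - 6) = (r - 4)*(r + 3)^2*(r - 2)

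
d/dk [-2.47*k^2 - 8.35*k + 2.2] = -4.94*k - 8.35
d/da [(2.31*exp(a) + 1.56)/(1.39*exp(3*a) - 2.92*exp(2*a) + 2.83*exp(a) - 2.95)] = (-6.4218*exp(3*a) + 0.239999999999999*exp(2*a) + 9.1104*exp(a) - 11.2293)*exp(a)/(1.9321*exp(6*a) - 8.1176*exp(5*a) + 16.3938*exp(4*a) - 24.7282*exp(3*a) + 25.2369*exp(2*a) - 16.697*exp(a) + 8.7025)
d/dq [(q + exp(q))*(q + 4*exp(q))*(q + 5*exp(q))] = 10*q^2*exp(q) + 3*q^2 + 58*q*exp(2*q) + 20*q*exp(q) + 60*exp(3*q) + 29*exp(2*q)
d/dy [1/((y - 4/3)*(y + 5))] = 3*(-6*y - 11)/(9*y^4 + 66*y^3 + y^2 - 440*y + 400)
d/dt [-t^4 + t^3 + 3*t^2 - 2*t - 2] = -4*t^3 + 3*t^2 + 6*t - 2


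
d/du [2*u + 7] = 2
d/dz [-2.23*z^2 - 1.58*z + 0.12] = -4.46*z - 1.58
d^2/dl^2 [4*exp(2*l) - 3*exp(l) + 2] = (16*exp(l) - 3)*exp(l)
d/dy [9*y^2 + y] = 18*y + 1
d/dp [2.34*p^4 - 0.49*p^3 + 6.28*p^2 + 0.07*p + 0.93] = 9.36*p^3 - 1.47*p^2 + 12.56*p + 0.07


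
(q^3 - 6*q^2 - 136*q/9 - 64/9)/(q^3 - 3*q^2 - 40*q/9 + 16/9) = (3*q^2 - 22*q - 16)/(3*q^2 - 13*q + 4)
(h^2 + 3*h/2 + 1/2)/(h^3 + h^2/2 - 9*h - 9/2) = (h + 1)/(h^2 - 9)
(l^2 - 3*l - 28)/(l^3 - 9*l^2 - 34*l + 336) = (l + 4)/(l^2 - 2*l - 48)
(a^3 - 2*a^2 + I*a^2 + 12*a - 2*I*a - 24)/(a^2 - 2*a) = a + I + 12/a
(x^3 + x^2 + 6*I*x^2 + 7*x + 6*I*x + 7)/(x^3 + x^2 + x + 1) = (x + 7*I)/(x + I)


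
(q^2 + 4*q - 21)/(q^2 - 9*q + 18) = (q + 7)/(q - 6)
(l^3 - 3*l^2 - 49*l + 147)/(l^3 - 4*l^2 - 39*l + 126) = (l + 7)/(l + 6)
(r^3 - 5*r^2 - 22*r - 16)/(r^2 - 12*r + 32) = (r^2 + 3*r + 2)/(r - 4)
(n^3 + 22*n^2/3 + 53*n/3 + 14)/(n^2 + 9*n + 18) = (3*n^2 + 13*n + 14)/(3*(n + 6))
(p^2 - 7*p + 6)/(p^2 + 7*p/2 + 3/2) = 2*(p^2 - 7*p + 6)/(2*p^2 + 7*p + 3)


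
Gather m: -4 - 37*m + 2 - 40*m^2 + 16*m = -40*m^2 - 21*m - 2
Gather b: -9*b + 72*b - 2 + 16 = 63*b + 14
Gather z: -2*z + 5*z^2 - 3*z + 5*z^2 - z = 10*z^2 - 6*z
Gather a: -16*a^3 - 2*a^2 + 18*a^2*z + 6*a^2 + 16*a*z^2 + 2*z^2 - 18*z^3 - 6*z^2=-16*a^3 + a^2*(18*z + 4) + 16*a*z^2 - 18*z^3 - 4*z^2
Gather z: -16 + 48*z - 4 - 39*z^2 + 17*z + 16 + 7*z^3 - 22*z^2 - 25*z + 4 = 7*z^3 - 61*z^2 + 40*z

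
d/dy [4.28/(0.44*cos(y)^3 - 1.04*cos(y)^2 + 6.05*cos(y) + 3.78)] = (5.6496*cos(y)^2 - 8.9024*cos(y) + 25.894)*sin(y)/(0.44*cos(y)^3 - 1.04*cos(y)^2 + 6.05*cos(y) + 3.78)^2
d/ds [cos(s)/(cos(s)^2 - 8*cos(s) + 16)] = (cos(s) + 4)*sin(s)/(cos(s) - 4)^3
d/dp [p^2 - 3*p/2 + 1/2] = 2*p - 3/2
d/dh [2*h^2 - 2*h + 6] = 4*h - 2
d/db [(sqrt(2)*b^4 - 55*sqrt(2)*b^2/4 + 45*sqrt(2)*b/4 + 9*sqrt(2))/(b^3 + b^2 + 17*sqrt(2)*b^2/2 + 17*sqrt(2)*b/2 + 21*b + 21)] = sqrt(2)*((16*b^3 - 110*b + 45)*(2*b^3 + 2*b^2 + 17*sqrt(2)*b^2 + 17*sqrt(2)*b + 42*b + 42) - (4*b^4 - 55*b^2 + 45*b + 36)*(6*b^2 + 4*b + 34*sqrt(2)*b + 17*sqrt(2) + 42))/(2*(2*b^3 + 2*b^2 + 17*sqrt(2)*b^2 + 17*sqrt(2)*b + 42*b + 42)^2)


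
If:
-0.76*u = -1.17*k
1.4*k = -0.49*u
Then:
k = 0.00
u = 0.00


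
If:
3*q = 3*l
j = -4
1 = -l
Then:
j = -4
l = -1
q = -1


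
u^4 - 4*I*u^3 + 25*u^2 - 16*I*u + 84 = (u - 7*I)*(u - 2*I)*(u + 2*I)*(u + 3*I)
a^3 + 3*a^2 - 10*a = a*(a - 2)*(a + 5)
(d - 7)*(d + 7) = d^2 - 49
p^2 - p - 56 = (p - 8)*(p + 7)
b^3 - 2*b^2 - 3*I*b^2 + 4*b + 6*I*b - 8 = (b - 2)*(b - 4*I)*(b + I)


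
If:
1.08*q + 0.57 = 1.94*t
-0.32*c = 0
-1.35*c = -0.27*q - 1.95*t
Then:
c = 0.00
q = -0.42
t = 0.06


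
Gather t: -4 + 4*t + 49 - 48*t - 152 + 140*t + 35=96*t - 72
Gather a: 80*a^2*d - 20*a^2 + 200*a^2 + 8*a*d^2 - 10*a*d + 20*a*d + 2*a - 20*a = a^2*(80*d + 180) + a*(8*d^2 + 10*d - 18)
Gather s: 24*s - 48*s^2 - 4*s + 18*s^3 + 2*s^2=18*s^3 - 46*s^2 + 20*s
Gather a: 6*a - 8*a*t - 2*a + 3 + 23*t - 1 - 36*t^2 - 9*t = a*(4 - 8*t) - 36*t^2 + 14*t + 2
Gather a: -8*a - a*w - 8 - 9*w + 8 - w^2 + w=a*(-w - 8) - w^2 - 8*w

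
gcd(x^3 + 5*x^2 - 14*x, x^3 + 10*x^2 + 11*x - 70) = x^2 + 5*x - 14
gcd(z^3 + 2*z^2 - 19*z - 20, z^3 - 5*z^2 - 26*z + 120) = z^2 + z - 20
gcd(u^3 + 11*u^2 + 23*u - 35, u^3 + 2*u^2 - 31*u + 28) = u^2 + 6*u - 7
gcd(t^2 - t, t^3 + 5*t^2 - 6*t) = t^2 - t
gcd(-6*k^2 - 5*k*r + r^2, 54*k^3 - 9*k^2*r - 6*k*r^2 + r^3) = -6*k + r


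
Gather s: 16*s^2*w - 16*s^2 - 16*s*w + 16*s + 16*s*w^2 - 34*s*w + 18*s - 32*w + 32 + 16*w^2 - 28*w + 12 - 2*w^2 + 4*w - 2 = s^2*(16*w - 16) + s*(16*w^2 - 50*w + 34) + 14*w^2 - 56*w + 42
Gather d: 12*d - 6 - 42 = 12*d - 48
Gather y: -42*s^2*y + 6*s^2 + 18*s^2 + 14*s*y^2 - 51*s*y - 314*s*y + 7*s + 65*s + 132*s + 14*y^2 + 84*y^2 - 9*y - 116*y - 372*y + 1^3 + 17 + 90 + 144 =24*s^2 + 204*s + y^2*(14*s + 98) + y*(-42*s^2 - 365*s - 497) + 252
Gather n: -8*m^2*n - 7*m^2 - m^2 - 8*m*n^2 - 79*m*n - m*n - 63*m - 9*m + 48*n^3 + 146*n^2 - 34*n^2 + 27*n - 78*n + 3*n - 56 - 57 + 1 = -8*m^2 - 72*m + 48*n^3 + n^2*(112 - 8*m) + n*(-8*m^2 - 80*m - 48) - 112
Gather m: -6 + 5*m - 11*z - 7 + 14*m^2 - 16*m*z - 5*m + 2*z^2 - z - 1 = 14*m^2 - 16*m*z + 2*z^2 - 12*z - 14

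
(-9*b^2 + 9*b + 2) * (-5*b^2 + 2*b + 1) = 45*b^4 - 63*b^3 - b^2 + 13*b + 2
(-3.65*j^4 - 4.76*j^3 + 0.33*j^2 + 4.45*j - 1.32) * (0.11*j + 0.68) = -0.4015*j^5 - 3.0056*j^4 - 3.2005*j^3 + 0.7139*j^2 + 2.8808*j - 0.8976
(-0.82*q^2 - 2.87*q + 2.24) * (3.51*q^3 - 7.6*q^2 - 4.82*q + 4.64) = -2.8782*q^5 - 3.8417*q^4 + 33.6268*q^3 - 6.9954*q^2 - 24.1136*q + 10.3936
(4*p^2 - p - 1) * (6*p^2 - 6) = 24*p^4 - 6*p^3 - 30*p^2 + 6*p + 6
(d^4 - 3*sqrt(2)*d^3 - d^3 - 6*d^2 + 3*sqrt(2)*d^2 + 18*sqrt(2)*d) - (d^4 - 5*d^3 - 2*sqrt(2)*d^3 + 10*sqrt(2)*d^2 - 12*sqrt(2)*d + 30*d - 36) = -sqrt(2)*d^3 + 4*d^3 - 7*sqrt(2)*d^2 - 6*d^2 - 30*d + 30*sqrt(2)*d + 36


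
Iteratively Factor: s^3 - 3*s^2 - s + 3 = (s - 3)*(s^2 - 1) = (s - 3)*(s - 1)*(s + 1)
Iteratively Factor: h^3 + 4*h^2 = (h)*(h^2 + 4*h) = h^2*(h + 4)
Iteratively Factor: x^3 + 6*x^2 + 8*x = (x)*(x^2 + 6*x + 8) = x*(x + 2)*(x + 4)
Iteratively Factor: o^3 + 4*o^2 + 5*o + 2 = (o + 2)*(o^2 + 2*o + 1) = (o + 1)*(o + 2)*(o + 1)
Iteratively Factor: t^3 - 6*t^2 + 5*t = (t - 1)*(t^2 - 5*t) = t*(t - 1)*(t - 5)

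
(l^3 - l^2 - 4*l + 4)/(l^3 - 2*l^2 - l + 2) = (l + 2)/(l + 1)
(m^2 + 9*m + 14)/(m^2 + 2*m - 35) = (m + 2)/(m - 5)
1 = 1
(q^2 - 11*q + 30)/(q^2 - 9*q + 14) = (q^2 - 11*q + 30)/(q^2 - 9*q + 14)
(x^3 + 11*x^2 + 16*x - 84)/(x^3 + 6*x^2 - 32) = (x^2 + 13*x + 42)/(x^2 + 8*x + 16)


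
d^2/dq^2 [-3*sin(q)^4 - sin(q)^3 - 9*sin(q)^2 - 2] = 48*sin(q)^4 + 9*sin(q)^3 - 6*sin(q) - 18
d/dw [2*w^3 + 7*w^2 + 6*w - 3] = 6*w^2 + 14*w + 6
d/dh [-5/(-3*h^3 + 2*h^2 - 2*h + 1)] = 5*(-9*h^2 + 4*h - 2)/(3*h^3 - 2*h^2 + 2*h - 1)^2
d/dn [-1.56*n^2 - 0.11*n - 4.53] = -3.12*n - 0.11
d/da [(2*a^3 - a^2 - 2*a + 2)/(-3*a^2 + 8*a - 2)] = 2*(-3*a^4 + 16*a^3 - 13*a^2 + 8*a - 6)/(9*a^4 - 48*a^3 + 76*a^2 - 32*a + 4)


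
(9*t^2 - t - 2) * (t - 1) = 9*t^3 - 10*t^2 - t + 2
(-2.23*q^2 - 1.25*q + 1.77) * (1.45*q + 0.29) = -3.2335*q^3 - 2.4592*q^2 + 2.204*q + 0.5133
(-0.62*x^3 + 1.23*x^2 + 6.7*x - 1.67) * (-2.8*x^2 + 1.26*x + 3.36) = 1.736*x^5 - 4.2252*x^4 - 19.2934*x^3 + 17.2508*x^2 + 20.4078*x - 5.6112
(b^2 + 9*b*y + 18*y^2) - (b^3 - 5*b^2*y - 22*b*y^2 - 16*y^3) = -b^3 + 5*b^2*y + b^2 + 22*b*y^2 + 9*b*y + 16*y^3 + 18*y^2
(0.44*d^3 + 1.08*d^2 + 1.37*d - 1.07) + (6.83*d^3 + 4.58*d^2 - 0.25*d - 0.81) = 7.27*d^3 + 5.66*d^2 + 1.12*d - 1.88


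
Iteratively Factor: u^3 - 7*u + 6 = (u - 2)*(u^2 + 2*u - 3) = (u - 2)*(u + 3)*(u - 1)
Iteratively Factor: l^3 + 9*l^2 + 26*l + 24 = (l + 4)*(l^2 + 5*l + 6) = (l + 3)*(l + 4)*(l + 2)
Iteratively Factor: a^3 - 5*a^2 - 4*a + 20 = (a + 2)*(a^2 - 7*a + 10) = (a - 5)*(a + 2)*(a - 2)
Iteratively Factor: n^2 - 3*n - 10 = (n - 5)*(n + 2)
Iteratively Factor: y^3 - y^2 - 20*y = (y - 5)*(y^2 + 4*y) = (y - 5)*(y + 4)*(y)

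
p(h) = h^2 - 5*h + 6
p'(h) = 2*h - 5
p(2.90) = -0.09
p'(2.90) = 0.80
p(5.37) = 7.99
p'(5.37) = 5.74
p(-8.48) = 120.31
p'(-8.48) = -21.96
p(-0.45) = 8.45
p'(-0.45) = -5.90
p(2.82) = -0.15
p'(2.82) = 0.64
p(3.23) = 0.28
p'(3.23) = 1.46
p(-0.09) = 6.46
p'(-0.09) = -5.18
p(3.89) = 1.68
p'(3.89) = 2.78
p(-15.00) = 306.00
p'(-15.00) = -35.00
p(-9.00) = 132.00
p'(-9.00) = -23.00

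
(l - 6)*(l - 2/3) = l^2 - 20*l/3 + 4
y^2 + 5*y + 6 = (y + 2)*(y + 3)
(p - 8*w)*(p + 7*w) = p^2 - p*w - 56*w^2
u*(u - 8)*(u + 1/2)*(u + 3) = u^4 - 9*u^3/2 - 53*u^2/2 - 12*u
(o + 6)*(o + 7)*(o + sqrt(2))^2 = o^4 + 2*sqrt(2)*o^3 + 13*o^3 + 26*sqrt(2)*o^2 + 44*o^2 + 26*o + 84*sqrt(2)*o + 84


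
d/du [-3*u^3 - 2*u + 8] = -9*u^2 - 2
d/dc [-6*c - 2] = -6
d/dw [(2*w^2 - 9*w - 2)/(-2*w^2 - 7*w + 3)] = (-32*w^2 + 4*w - 41)/(4*w^4 + 28*w^3 + 37*w^2 - 42*w + 9)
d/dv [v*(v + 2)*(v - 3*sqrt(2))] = 3*v^2 - 6*sqrt(2)*v + 4*v - 6*sqrt(2)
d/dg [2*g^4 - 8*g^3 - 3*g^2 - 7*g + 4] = 8*g^3 - 24*g^2 - 6*g - 7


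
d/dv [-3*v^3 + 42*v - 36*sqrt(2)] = 42 - 9*v^2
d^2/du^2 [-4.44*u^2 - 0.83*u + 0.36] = -8.88000000000000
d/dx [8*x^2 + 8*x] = 16*x + 8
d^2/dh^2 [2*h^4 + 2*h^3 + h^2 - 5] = 24*h^2 + 12*h + 2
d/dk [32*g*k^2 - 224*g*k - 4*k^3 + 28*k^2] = 64*g*k - 224*g - 12*k^2 + 56*k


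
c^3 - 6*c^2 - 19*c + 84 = (c - 7)*(c - 3)*(c + 4)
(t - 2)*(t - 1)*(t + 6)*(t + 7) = t^4 + 10*t^3 + 5*t^2 - 100*t + 84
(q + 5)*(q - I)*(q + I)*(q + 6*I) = q^4 + 5*q^3 + 6*I*q^3 + q^2 + 30*I*q^2 + 5*q + 6*I*q + 30*I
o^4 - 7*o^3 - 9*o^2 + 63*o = o*(o - 7)*(o - 3)*(o + 3)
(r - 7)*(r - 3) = r^2 - 10*r + 21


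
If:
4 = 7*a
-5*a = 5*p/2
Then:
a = 4/7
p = -8/7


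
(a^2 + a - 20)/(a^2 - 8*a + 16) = (a + 5)/(a - 4)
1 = 1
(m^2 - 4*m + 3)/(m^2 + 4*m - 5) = (m - 3)/(m + 5)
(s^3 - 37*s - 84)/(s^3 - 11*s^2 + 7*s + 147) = (s + 4)/(s - 7)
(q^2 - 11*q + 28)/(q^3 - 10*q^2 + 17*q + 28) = 1/(q + 1)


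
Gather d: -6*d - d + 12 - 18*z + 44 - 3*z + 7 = -7*d - 21*z + 63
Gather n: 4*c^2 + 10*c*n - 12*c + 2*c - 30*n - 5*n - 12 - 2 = 4*c^2 - 10*c + n*(10*c - 35) - 14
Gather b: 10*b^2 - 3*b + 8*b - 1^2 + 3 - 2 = 10*b^2 + 5*b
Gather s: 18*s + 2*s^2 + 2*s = 2*s^2 + 20*s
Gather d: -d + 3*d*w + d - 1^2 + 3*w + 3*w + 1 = 3*d*w + 6*w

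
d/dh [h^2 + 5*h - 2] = 2*h + 5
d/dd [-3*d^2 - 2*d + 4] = -6*d - 2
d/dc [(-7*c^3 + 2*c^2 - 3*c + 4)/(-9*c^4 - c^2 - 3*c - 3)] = ((21*c^2 - 4*c + 3)*(9*c^4 + c^2 + 3*c + 3) - (36*c^3 + 2*c + 3)*(7*c^3 - 2*c^2 + 3*c - 4))/(9*c^4 + c^2 + 3*c + 3)^2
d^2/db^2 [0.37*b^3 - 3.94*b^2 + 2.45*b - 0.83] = 2.22*b - 7.88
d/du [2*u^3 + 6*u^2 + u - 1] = 6*u^2 + 12*u + 1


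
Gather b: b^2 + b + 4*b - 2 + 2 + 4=b^2 + 5*b + 4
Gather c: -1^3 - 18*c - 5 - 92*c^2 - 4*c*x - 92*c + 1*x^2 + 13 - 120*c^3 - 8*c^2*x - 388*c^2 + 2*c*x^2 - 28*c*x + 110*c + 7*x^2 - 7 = -120*c^3 + c^2*(-8*x - 480) + c*(2*x^2 - 32*x) + 8*x^2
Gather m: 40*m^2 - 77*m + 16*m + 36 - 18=40*m^2 - 61*m + 18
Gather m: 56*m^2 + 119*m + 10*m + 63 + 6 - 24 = 56*m^2 + 129*m + 45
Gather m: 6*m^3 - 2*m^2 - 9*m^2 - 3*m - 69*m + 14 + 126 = 6*m^3 - 11*m^2 - 72*m + 140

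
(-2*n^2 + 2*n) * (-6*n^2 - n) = 12*n^4 - 10*n^3 - 2*n^2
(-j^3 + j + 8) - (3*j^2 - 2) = -j^3 - 3*j^2 + j + 10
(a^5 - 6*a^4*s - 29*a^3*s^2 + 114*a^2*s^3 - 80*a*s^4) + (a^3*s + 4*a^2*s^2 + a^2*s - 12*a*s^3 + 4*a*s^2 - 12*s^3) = a^5 - 6*a^4*s - 29*a^3*s^2 + a^3*s + 114*a^2*s^3 + 4*a^2*s^2 + a^2*s - 80*a*s^4 - 12*a*s^3 + 4*a*s^2 - 12*s^3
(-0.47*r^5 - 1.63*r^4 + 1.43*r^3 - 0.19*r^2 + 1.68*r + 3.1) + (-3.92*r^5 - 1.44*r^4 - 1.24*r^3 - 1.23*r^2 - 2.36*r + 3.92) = -4.39*r^5 - 3.07*r^4 + 0.19*r^3 - 1.42*r^2 - 0.68*r + 7.02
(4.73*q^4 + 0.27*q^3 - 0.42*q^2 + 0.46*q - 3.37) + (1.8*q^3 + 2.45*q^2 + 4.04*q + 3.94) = 4.73*q^4 + 2.07*q^3 + 2.03*q^2 + 4.5*q + 0.57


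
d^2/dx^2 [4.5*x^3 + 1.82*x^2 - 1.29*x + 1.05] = 27.0*x + 3.64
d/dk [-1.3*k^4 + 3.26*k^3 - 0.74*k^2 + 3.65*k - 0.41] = -5.2*k^3 + 9.78*k^2 - 1.48*k + 3.65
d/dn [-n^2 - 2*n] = -2*n - 2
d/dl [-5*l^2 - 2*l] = -10*l - 2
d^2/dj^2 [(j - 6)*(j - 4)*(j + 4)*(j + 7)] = 12*j^2 + 6*j - 116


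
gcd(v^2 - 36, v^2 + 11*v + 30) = v + 6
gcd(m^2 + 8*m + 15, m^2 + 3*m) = m + 3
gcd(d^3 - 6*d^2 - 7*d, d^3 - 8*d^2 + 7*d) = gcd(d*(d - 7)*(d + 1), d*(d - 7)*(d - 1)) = d^2 - 7*d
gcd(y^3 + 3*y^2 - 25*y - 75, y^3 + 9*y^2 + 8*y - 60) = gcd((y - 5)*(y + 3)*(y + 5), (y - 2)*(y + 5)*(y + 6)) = y + 5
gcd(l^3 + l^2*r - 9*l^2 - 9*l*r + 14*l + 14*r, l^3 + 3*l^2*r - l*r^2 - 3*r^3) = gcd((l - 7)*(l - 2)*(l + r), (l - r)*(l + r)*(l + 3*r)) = l + r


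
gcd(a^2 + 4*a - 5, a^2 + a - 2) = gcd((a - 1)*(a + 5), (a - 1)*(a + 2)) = a - 1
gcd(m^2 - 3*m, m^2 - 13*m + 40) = 1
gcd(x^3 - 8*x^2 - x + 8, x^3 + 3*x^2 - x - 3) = x^2 - 1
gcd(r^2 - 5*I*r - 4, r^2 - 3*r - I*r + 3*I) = r - I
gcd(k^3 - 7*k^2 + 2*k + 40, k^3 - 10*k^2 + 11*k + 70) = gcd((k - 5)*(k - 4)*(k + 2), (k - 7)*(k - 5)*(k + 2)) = k^2 - 3*k - 10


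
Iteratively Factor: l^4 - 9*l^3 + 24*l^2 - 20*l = (l)*(l^3 - 9*l^2 + 24*l - 20) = l*(l - 2)*(l^2 - 7*l + 10) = l*(l - 2)^2*(l - 5)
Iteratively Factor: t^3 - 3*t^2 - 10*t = (t + 2)*(t^2 - 5*t) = t*(t + 2)*(t - 5)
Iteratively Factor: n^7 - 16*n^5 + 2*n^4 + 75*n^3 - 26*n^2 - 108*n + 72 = (n + 2)*(n^6 - 2*n^5 - 12*n^4 + 26*n^3 + 23*n^2 - 72*n + 36) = (n - 3)*(n + 2)*(n^5 + n^4 - 9*n^3 - n^2 + 20*n - 12) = (n - 3)*(n + 2)*(n + 3)*(n^4 - 2*n^3 - 3*n^2 + 8*n - 4) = (n - 3)*(n + 2)^2*(n + 3)*(n^3 - 4*n^2 + 5*n - 2) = (n - 3)*(n - 1)*(n + 2)^2*(n + 3)*(n^2 - 3*n + 2) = (n - 3)*(n - 1)^2*(n + 2)^2*(n + 3)*(n - 2)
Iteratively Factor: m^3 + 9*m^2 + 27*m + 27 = (m + 3)*(m^2 + 6*m + 9) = (m + 3)^2*(m + 3)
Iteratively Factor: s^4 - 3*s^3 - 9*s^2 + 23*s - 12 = (s - 1)*(s^3 - 2*s^2 - 11*s + 12) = (s - 1)*(s + 3)*(s^2 - 5*s + 4) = (s - 1)^2*(s + 3)*(s - 4)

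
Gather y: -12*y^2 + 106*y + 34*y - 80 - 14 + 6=-12*y^2 + 140*y - 88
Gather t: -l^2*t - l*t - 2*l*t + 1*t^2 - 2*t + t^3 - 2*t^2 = t^3 - t^2 + t*(-l^2 - 3*l - 2)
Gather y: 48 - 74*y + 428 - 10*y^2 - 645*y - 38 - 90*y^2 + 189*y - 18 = -100*y^2 - 530*y + 420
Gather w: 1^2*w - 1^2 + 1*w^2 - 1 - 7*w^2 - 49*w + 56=-6*w^2 - 48*w + 54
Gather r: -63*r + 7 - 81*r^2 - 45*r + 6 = -81*r^2 - 108*r + 13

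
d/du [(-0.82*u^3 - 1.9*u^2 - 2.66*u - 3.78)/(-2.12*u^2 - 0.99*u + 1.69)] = (1.7384*u^4 + 1.6236*u^3 - 7.9156*u^2 - 22.4492*u - 8.2376)/(4.4944*u^4 + 4.1976*u^3 - 6.1855*u^2 - 3.3462*u + 2.8561)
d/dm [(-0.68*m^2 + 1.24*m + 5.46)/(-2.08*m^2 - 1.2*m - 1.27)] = (3.3952*m^2 + 24.4408*m + 4.9772)/(4.3264*m^4 + 4.992*m^3 + 6.7232*m^2 + 3.048*m + 1.6129)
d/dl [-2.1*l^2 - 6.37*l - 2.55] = -4.2*l - 6.37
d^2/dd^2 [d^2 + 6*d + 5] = 2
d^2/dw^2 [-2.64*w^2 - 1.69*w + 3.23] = -5.28000000000000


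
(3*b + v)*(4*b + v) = 12*b^2 + 7*b*v + v^2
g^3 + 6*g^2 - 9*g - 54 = (g - 3)*(g + 3)*(g + 6)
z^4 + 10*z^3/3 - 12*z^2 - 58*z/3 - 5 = (z - 3)*(z + 1/3)*(z + 1)*(z + 5)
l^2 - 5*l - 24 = (l - 8)*(l + 3)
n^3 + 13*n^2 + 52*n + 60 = (n + 2)*(n + 5)*(n + 6)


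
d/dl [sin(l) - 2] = cos(l)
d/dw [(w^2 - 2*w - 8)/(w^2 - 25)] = 2*(w^2 - 17*w + 25)/(w^4 - 50*w^2 + 625)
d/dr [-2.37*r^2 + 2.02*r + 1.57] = 2.02 - 4.74*r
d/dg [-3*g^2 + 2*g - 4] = 2 - 6*g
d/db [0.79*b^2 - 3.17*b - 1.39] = 1.58*b - 3.17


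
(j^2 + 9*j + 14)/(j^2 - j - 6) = (j + 7)/(j - 3)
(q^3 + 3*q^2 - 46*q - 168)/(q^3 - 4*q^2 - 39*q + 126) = (q + 4)/(q - 3)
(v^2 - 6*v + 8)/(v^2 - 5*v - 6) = (-v^2 + 6*v - 8)/(-v^2 + 5*v + 6)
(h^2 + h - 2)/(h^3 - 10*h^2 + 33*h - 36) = (h^2 + h - 2)/(h^3 - 10*h^2 + 33*h - 36)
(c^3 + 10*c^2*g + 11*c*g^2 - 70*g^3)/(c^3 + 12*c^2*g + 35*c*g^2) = (c - 2*g)/c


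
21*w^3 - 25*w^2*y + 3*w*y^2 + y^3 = (-3*w + y)*(-w + y)*(7*w + y)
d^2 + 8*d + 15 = (d + 3)*(d + 5)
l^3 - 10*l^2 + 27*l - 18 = (l - 6)*(l - 3)*(l - 1)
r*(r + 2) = r^2 + 2*r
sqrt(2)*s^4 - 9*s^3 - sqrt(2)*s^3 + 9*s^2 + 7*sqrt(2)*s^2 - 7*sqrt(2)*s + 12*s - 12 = (s - 1)*(s - 3*sqrt(2))*(s - 2*sqrt(2))*(sqrt(2)*s + 1)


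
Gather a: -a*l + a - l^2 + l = a*(1 - l) - l^2 + l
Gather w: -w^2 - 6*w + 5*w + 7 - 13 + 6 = -w^2 - w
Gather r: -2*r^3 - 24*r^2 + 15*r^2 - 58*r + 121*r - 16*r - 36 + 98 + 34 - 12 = -2*r^3 - 9*r^2 + 47*r + 84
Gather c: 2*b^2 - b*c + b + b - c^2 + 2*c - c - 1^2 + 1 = 2*b^2 + 2*b - c^2 + c*(1 - b)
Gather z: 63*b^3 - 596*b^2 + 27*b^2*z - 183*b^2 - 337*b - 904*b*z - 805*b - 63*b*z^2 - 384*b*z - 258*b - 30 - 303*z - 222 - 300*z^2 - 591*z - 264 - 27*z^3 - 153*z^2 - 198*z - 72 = 63*b^3 - 779*b^2 - 1400*b - 27*z^3 + z^2*(-63*b - 453) + z*(27*b^2 - 1288*b - 1092) - 588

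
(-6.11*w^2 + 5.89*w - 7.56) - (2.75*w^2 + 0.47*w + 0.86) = -8.86*w^2 + 5.42*w - 8.42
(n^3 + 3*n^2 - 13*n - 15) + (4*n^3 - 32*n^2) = 5*n^3 - 29*n^2 - 13*n - 15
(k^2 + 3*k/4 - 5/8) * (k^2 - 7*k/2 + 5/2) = k^4 - 11*k^3/4 - 3*k^2/4 + 65*k/16 - 25/16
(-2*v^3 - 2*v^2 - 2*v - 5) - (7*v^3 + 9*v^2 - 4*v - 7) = -9*v^3 - 11*v^2 + 2*v + 2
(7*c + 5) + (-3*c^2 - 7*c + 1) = 6 - 3*c^2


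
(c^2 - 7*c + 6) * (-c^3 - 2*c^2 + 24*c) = -c^5 + 5*c^4 + 32*c^3 - 180*c^2 + 144*c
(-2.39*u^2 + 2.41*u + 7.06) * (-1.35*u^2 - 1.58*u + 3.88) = 3.2265*u^4 + 0.5227*u^3 - 22.612*u^2 - 1.804*u + 27.3928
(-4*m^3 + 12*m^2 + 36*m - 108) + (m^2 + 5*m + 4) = -4*m^3 + 13*m^2 + 41*m - 104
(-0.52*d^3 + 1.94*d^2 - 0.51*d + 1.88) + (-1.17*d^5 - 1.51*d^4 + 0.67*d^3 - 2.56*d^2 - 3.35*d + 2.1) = -1.17*d^5 - 1.51*d^4 + 0.15*d^3 - 0.62*d^2 - 3.86*d + 3.98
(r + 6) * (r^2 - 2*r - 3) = r^3 + 4*r^2 - 15*r - 18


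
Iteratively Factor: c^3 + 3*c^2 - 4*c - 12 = (c - 2)*(c^2 + 5*c + 6) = (c - 2)*(c + 3)*(c + 2)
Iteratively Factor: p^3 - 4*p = (p)*(p^2 - 4) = p*(p + 2)*(p - 2)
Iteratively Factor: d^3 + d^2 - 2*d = (d)*(d^2 + d - 2) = d*(d + 2)*(d - 1)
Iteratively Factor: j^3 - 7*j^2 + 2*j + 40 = (j + 2)*(j^2 - 9*j + 20) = (j - 4)*(j + 2)*(j - 5)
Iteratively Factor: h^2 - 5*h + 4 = (h - 4)*(h - 1)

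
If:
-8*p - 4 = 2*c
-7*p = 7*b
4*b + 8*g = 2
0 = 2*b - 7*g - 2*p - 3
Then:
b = 19/30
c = 8/15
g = -1/15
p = -19/30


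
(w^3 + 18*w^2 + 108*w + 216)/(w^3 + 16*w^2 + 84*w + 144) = (w + 6)/(w + 4)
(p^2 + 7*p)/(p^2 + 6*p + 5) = p*(p + 7)/(p^2 + 6*p + 5)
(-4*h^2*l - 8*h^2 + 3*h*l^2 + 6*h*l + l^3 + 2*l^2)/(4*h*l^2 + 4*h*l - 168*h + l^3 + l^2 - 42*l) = (-h*l - 2*h + l^2 + 2*l)/(l^2 + l - 42)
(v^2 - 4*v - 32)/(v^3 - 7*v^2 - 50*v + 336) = (v + 4)/(v^2 + v - 42)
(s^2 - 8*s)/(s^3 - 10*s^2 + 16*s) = 1/(s - 2)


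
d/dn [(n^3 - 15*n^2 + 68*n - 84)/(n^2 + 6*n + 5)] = (n^4 + 12*n^3 - 143*n^2 + 18*n + 844)/(n^4 + 12*n^3 + 46*n^2 + 60*n + 25)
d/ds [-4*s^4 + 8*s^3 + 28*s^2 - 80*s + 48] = -16*s^3 + 24*s^2 + 56*s - 80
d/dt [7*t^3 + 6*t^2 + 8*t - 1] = 21*t^2 + 12*t + 8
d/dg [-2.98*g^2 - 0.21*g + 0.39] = -5.96*g - 0.21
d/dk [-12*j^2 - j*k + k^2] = -j + 2*k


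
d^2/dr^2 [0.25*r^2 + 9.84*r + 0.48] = 0.500000000000000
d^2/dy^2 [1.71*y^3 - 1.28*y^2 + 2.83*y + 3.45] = 10.26*y - 2.56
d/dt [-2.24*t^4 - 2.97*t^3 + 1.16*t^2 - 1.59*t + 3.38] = -8.96*t^3 - 8.91*t^2 + 2.32*t - 1.59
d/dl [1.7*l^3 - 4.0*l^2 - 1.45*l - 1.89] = 5.1*l^2 - 8.0*l - 1.45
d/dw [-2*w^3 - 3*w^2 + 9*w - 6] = -6*w^2 - 6*w + 9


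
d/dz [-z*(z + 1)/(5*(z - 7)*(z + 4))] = 4*(z^2 + 14*z + 7)/(5*(z^4 - 6*z^3 - 47*z^2 + 168*z + 784))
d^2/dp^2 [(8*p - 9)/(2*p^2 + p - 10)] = 2*(2*(5 - 24*p)*(2*p^2 + p - 10) + (4*p + 1)^2*(8*p - 9))/(2*p^2 + p - 10)^3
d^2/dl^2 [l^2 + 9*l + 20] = 2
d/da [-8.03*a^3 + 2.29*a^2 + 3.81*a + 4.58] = -24.09*a^2 + 4.58*a + 3.81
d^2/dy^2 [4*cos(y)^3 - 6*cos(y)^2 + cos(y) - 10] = -4*cos(y) + 12*cos(2*y) - 9*cos(3*y)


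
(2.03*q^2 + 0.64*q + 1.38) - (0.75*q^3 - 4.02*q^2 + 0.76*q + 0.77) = -0.75*q^3 + 6.05*q^2 - 0.12*q + 0.61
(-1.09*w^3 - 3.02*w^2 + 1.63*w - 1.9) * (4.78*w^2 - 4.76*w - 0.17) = -5.2102*w^5 - 9.2472*w^4 + 22.3519*w^3 - 16.3274*w^2 + 8.7669*w + 0.323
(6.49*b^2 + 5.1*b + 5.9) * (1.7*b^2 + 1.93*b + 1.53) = 11.033*b^4 + 21.1957*b^3 + 29.8027*b^2 + 19.19*b + 9.027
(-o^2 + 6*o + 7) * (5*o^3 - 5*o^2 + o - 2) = -5*o^5 + 35*o^4 + 4*o^3 - 27*o^2 - 5*o - 14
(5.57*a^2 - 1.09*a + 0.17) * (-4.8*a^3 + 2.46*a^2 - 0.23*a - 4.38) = -26.736*a^5 + 18.9342*a^4 - 4.7785*a^3 - 23.7277*a^2 + 4.7351*a - 0.7446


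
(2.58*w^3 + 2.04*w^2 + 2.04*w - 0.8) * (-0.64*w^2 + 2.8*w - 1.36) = -1.6512*w^5 + 5.9184*w^4 + 0.897599999999999*w^3 + 3.4496*w^2 - 5.0144*w + 1.088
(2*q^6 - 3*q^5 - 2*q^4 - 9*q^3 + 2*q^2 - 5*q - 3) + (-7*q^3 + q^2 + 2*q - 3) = 2*q^6 - 3*q^5 - 2*q^4 - 16*q^3 + 3*q^2 - 3*q - 6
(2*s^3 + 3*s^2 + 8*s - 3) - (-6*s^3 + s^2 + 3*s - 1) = 8*s^3 + 2*s^2 + 5*s - 2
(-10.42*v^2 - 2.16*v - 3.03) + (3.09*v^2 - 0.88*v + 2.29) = -7.33*v^2 - 3.04*v - 0.74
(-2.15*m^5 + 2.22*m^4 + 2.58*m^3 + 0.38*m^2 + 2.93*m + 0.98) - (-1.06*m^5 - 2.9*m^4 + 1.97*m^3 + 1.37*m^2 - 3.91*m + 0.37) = -1.09*m^5 + 5.12*m^4 + 0.61*m^3 - 0.99*m^2 + 6.84*m + 0.61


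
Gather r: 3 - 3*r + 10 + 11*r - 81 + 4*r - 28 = 12*r - 96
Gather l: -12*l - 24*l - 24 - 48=-36*l - 72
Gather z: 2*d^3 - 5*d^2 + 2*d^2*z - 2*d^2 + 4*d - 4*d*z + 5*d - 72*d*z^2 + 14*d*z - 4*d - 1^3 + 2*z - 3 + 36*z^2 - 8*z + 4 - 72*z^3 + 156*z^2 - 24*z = 2*d^3 - 7*d^2 + 5*d - 72*z^3 + z^2*(192 - 72*d) + z*(2*d^2 + 10*d - 30)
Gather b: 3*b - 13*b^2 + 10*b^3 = 10*b^3 - 13*b^2 + 3*b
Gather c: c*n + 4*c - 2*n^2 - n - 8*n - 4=c*(n + 4) - 2*n^2 - 9*n - 4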